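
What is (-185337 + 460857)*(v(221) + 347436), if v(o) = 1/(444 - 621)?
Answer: 5647808344640/59 ≈ 9.5726e+10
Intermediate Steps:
v(o) = -1/177 (v(o) = 1/(-177) = -1/177)
(-185337 + 460857)*(v(221) + 347436) = (-185337 + 460857)*(-1/177 + 347436) = 275520*(61496171/177) = 5647808344640/59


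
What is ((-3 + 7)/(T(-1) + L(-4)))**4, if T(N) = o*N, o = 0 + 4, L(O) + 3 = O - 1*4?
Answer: 256/50625 ≈ 0.0050568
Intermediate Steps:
L(O) = -7 + O (L(O) = -3 + (O - 1*4) = -3 + (O - 4) = -3 + (-4 + O) = -7 + O)
o = 4
T(N) = 4*N
((-3 + 7)/(T(-1) + L(-4)))**4 = ((-3 + 7)/(4*(-1) + (-7 - 4)))**4 = (4/(-4 - 11))**4 = (4/(-15))**4 = (4*(-1/15))**4 = (-4/15)**4 = 256/50625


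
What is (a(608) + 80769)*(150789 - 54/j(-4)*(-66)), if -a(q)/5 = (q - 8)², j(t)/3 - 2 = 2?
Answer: -259751734866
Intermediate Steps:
j(t) = 12 (j(t) = 6 + 3*2 = 6 + 6 = 12)
a(q) = -5*(-8 + q)² (a(q) = -5*(q - 8)² = -5*(-8 + q)²)
(a(608) + 80769)*(150789 - 54/j(-4)*(-66)) = (-5*(-8 + 608)² + 80769)*(150789 - 54/12*(-66)) = (-5*600² + 80769)*(150789 - 54*1/12*(-66)) = (-5*360000 + 80769)*(150789 - 9/2*(-66)) = (-1800000 + 80769)*(150789 + 297) = -1719231*151086 = -259751734866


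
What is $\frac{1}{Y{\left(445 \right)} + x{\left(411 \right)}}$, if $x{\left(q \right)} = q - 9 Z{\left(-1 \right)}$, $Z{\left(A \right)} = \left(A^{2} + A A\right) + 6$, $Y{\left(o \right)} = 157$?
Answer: $\frac{1}{496} \approx 0.0020161$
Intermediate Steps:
$Z{\left(A \right)} = 6 + 2 A^{2}$ ($Z{\left(A \right)} = \left(A^{2} + A^{2}\right) + 6 = 2 A^{2} + 6 = 6 + 2 A^{2}$)
$x{\left(q \right)} = -72 + q$ ($x{\left(q \right)} = q - 9 \left(6 + 2 \left(-1\right)^{2}\right) = q - 9 \left(6 + 2 \cdot 1\right) = q - 9 \left(6 + 2\right) = q - 72 = -72 + q$)
$\frac{1}{Y{\left(445 \right)} + x{\left(411 \right)}} = \frac{1}{157 + \left(-72 + 411\right)} = \frac{1}{157 + 339} = \frac{1}{496}$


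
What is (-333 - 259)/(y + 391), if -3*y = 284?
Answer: -1776/889 ≈ -1.9977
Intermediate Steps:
y = -284/3 (y = -1/3*284 = -284/3 ≈ -94.667)
(-333 - 259)/(y + 391) = (-333 - 259)/(-284/3 + 391) = -592/889/3 = -592*3/889 = -1776/889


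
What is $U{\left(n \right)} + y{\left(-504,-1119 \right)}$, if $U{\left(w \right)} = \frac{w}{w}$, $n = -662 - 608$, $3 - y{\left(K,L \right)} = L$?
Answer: $1123$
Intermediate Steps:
$y{\left(K,L \right)} = 3 - L$
$n = -1270$ ($n = -662 - 608 = -1270$)
$U{\left(w \right)} = 1$
$U{\left(n \right)} + y{\left(-504,-1119 \right)} = 1 + \left(3 - -1119\right) = 1 + \left(3 + 1119\right) = 1 + 1122 = 1123$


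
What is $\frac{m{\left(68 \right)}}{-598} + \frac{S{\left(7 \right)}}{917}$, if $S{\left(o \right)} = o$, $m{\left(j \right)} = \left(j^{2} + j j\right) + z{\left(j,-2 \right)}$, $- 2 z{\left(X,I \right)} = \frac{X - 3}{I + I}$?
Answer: $- \frac{9695635}{626704} \approx -15.471$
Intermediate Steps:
$z{\left(X,I \right)} = - \frac{-3 + X}{4 I}$ ($z{\left(X,I \right)} = - \frac{\left(X - 3\right) \frac{1}{I + I}}{2} = - \frac{\left(-3 + X\right) \frac{1}{2 I}}{2} = - \frac{\frac{1}{2} \frac{1}{I} \left(-3 + X\right)}{2} = - \frac{-3 + X}{4 I}$)
$m{\left(j \right)} = - \frac{3}{8} + 2 j^{2} + \frac{j}{8}$ ($m{\left(j \right)} = \left(j^{2} + j j\right) + \frac{3 - j}{4 \left(-2\right)} = \left(j^{2} + j^{2}\right) + \frac{1}{4} \left(- \frac{1}{2}\right) \left(3 - j\right) = 2 j^{2} + \left(- \frac{3}{8} + \frac{j}{8}\right) = - \frac{3}{8} + 2 j^{2} + \frac{j}{8}$)
$\frac{m{\left(68 \right)}}{-598} + \frac{S{\left(7 \right)}}{917} = \frac{- \frac{3}{8} + 2 \cdot 68^{2} + \frac{1}{8} \cdot 68}{-598} + \frac{7}{917} = \left(- \frac{3}{8} + 2 \cdot 4624 + \frac{17}{2}\right) \left(- \frac{1}{598}\right) + 7 \cdot \frac{1}{917} = \left(- \frac{3}{8} + 9248 + \frac{17}{2}\right) \left(- \frac{1}{598}\right) + \frac{1}{131} = \frac{74049}{8} \left(- \frac{1}{598}\right) + \frac{1}{131} = - \frac{74049}{4784} + \frac{1}{131} = - \frac{9695635}{626704}$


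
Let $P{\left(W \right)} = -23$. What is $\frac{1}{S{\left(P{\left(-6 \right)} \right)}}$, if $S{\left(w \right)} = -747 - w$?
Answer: $- \frac{1}{724} \approx -0.0013812$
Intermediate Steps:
$\frac{1}{S{\left(P{\left(-6 \right)} \right)}} = \frac{1}{-747 - -23} = \frac{1}{-747 + 23} = \frac{1}{-724} = - \frac{1}{724}$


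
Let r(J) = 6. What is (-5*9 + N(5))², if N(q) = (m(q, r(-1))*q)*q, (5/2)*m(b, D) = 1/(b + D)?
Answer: 235225/121 ≈ 1944.0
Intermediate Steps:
m(b, D) = 2/(5*(D + b)) (m(b, D) = 2/(5*(b + D)) = 2/(5*(D + b)))
N(q) = 2*q²/(5*(6 + q)) (N(q) = ((2/(5*(6 + q)))*q)*q = (2*q/(5*(6 + q)))*q = 2*q²/(5*(6 + q)))
(-5*9 + N(5))² = (-5*9 + (⅖)*5²/(6 + 5))² = (-45 + (⅖)*25/11)² = (-45 + (⅖)*25*(1/11))² = (-45 + 10/11)² = (-485/11)² = 235225/121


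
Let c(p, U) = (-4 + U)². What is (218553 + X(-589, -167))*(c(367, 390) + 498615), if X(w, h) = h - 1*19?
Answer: 141416871237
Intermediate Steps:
X(w, h) = -19 + h (X(w, h) = h - 19 = -19 + h)
(218553 + X(-589, -167))*(c(367, 390) + 498615) = (218553 + (-19 - 167))*((-4 + 390)² + 498615) = (218553 - 186)*(386² + 498615) = 218367*(148996 + 498615) = 218367*647611 = 141416871237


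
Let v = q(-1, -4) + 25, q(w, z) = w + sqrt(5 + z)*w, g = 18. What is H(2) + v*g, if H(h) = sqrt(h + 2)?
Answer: 416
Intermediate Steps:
H(h) = sqrt(2 + h)
q(w, z) = w + w*sqrt(5 + z)
v = 23 (v = -(1 + sqrt(5 - 4)) + 25 = -(1 + sqrt(1)) + 25 = -(1 + 1) + 25 = -1*2 + 25 = -2 + 25 = 23)
H(2) + v*g = sqrt(2 + 2) + 23*18 = sqrt(4) + 414 = 2 + 414 = 416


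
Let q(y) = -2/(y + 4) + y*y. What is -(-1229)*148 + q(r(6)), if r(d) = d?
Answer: 909639/5 ≈ 1.8193e+5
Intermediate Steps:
q(y) = y**2 - 2/(4 + y) (q(y) = -2/(4 + y) + y**2 = y**2 - 2/(4 + y))
-(-1229)*148 + q(r(6)) = -(-1229)*148 + (-2 + 6**3 + 4*6**2)/(4 + 6) = -1229*(-148) + (-2 + 216 + 4*36)/10 = 181892 + (-2 + 216 + 144)/10 = 181892 + (1/10)*358 = 181892 + 179/5 = 909639/5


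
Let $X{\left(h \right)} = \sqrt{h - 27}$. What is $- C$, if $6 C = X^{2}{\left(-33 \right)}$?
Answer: $10$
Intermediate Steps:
$X{\left(h \right)} = \sqrt{-27 + h}$
$C = -10$ ($C = \frac{\left(\sqrt{-27 - 33}\right)^{2}}{6} = \frac{\left(\sqrt{-60}\right)^{2}}{6} = \frac{\left(2 i \sqrt{15}\right)^{2}}{6} = \frac{1}{6} \left(-60\right) = -10$)
$- C = \left(-1\right) \left(-10\right) = 10$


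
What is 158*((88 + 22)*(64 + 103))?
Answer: 2902460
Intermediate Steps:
158*((88 + 22)*(64 + 103)) = 158*(110*167) = 158*18370 = 2902460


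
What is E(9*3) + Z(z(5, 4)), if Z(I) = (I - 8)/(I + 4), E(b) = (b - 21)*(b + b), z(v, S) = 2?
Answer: 323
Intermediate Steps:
E(b) = 2*b*(-21 + b) (E(b) = (-21 + b)*(2*b) = 2*b*(-21 + b))
Z(I) = (-8 + I)/(4 + I)
E(9*3) + Z(z(5, 4)) = 2*(9*3)*(-21 + 9*3) + (-8 + 2)/(4 + 2) = 2*27*(-21 + 27) - 6/6 = 2*27*6 + (⅙)*(-6) = 324 - 1 = 323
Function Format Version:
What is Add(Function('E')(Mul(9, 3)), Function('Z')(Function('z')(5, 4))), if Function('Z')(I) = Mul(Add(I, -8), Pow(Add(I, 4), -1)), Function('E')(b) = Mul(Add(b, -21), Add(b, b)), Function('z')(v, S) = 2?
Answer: 323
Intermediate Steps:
Function('E')(b) = Mul(2, b, Add(-21, b)) (Function('E')(b) = Mul(Add(-21, b), Mul(2, b)) = Mul(2, b, Add(-21, b)))
Function('Z')(I) = Mul(Pow(Add(4, I), -1), Add(-8, I)) (Function('Z')(I) = Mul(Add(-8, I), Pow(Add(4, I), -1)) = Mul(Pow(Add(4, I), -1), Add(-8, I)))
Add(Function('E')(Mul(9, 3)), Function('Z')(Function('z')(5, 4))) = Add(Mul(2, Mul(9, 3), Add(-21, Mul(9, 3))), Mul(Pow(Add(4, 2), -1), Add(-8, 2))) = Add(Mul(2, 27, Add(-21, 27)), Mul(Pow(6, -1), -6)) = Add(Mul(2, 27, 6), Mul(Rational(1, 6), -6)) = Add(324, -1) = 323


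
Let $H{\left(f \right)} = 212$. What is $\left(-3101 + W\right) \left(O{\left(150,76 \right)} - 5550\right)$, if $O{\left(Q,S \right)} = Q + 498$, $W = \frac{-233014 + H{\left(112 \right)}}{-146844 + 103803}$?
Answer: $\frac{217709811926}{14347} \approx 1.5175 \cdot 10^{7}$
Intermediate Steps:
$W = \frac{232802}{43041}$ ($W = \frac{-233014 + 212}{-146844 + 103803} = - \frac{232802}{-43041} = \left(-232802\right) \left(- \frac{1}{43041}\right) = \frac{232802}{43041} \approx 5.4088$)
$O{\left(Q,S \right)} = 498 + Q$
$\left(-3101 + W\right) \left(O{\left(150,76 \right)} - 5550\right) = \left(-3101 + \frac{232802}{43041}\right) \left(\left(498 + 150\right) - 5550\right) = - \frac{133237339 \left(648 - 5550\right)}{43041} = \left(- \frac{133237339}{43041}\right) \left(-4902\right) = \frac{217709811926}{14347}$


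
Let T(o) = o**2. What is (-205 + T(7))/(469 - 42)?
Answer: -156/427 ≈ -0.36534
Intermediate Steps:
(-205 + T(7))/(469 - 42) = (-205 + 7**2)/(469 - 42) = (-205 + 49)/427 = -156*1/427 = -156/427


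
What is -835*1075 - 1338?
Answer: -898963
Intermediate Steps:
-835*1075 - 1338 = -897625 - 1338 = -898963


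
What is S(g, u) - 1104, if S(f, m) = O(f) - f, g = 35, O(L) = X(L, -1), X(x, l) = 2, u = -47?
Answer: -1137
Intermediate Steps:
O(L) = 2
S(f, m) = 2 - f
S(g, u) - 1104 = (2 - 1*35) - 1104 = (2 - 35) - 1104 = -33 - 1104 = -1137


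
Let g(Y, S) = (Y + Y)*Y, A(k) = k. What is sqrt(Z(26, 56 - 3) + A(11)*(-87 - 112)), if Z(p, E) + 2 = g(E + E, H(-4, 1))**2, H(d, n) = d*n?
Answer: sqrt(504988593) ≈ 22472.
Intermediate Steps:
g(Y, S) = 2*Y**2 (g(Y, S) = (2*Y)*Y = 2*Y**2)
Z(p, E) = -2 + 64*E**4 (Z(p, E) = -2 + (2*(E + E)**2)**2 = -2 + (2*(2*E)**2)**2 = -2 + (2*(4*E**2))**2 = -2 + (8*E**2)**2 = -2 + 64*E**4)
sqrt(Z(26, 56 - 3) + A(11)*(-87 - 112)) = sqrt((-2 + 64*(56 - 3)**4) + 11*(-87 - 112)) = sqrt((-2 + 64*53**4) + 11*(-199)) = sqrt((-2 + 64*7890481) - 2189) = sqrt((-2 + 504990784) - 2189) = sqrt(504990782 - 2189) = sqrt(504988593)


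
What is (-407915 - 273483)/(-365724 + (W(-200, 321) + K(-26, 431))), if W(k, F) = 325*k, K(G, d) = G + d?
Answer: 681398/430319 ≈ 1.5835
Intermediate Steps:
(-407915 - 273483)/(-365724 + (W(-200, 321) + K(-26, 431))) = (-407915 - 273483)/(-365724 + (325*(-200) + (-26 + 431))) = -681398/(-365724 + (-65000 + 405)) = -681398/(-365724 - 64595) = -681398/(-430319) = -681398*(-1/430319) = 681398/430319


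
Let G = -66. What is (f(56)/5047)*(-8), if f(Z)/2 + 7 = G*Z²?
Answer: 473104/721 ≈ 656.18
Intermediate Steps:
f(Z) = -14 - 132*Z² (f(Z) = -14 + 2*(-66*Z²) = -14 - 132*Z²)
(f(56)/5047)*(-8) = ((-14 - 132*56²)/5047)*(-8) = ((-14 - 132*3136)*(1/5047))*(-8) = ((-14 - 413952)*(1/5047))*(-8) = -413966*1/5047*(-8) = -59138/721*(-8) = 473104/721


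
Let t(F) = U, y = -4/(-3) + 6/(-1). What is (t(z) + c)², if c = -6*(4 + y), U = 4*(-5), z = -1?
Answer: 256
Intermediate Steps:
U = -20
y = -14/3 (y = -4*(-⅓) + 6*(-1) = 4/3 - 6 = -14/3 ≈ -4.6667)
t(F) = -20
c = 4 (c = -6*(4 - 14/3) = -6*(-⅔) = 4)
(t(z) + c)² = (-20 + 4)² = (-16)² = 256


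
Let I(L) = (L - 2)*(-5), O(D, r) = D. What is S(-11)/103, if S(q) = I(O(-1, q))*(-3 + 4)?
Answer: 15/103 ≈ 0.14563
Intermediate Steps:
I(L) = 10 - 5*L (I(L) = (-2 + L)*(-5) = 10 - 5*L)
S(q) = 15 (S(q) = (10 - 5*(-1))*(-3 + 4) = (10 + 5)*1 = 15*1 = 15)
S(-11)/103 = 15/103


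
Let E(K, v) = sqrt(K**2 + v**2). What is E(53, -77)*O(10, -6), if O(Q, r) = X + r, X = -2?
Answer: -8*sqrt(8738) ≈ -747.82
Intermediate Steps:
O(Q, r) = -2 + r
E(53, -77)*O(10, -6) = sqrt(53**2 + (-77)**2)*(-2 - 6) = sqrt(2809 + 5929)*(-8) = sqrt(8738)*(-8) = -8*sqrt(8738)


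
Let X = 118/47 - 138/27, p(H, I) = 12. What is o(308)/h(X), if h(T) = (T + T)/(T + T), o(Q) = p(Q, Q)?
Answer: 12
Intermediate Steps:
o(Q) = 12
X = -1100/423 (X = 118*(1/47) - 138*1/27 = 118/47 - 46/9 = -1100/423 ≈ -2.6005)
h(T) = 1 (h(T) = (2*T)/((2*T)) = (2*T)*(1/(2*T)) = 1)
o(308)/h(X) = 12/1 = 12*1 = 12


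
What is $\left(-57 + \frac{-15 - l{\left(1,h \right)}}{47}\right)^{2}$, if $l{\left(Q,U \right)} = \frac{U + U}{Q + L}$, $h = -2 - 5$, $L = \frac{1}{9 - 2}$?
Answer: $\frac{115068529}{35344} \approx 3255.7$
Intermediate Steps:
$L = \frac{1}{7} \approx 0.14286$
$h = -7$
$l{\left(Q,U \right)} = \frac{2 U}{\frac{1}{7} + Q}$ ($l{\left(Q,U \right)} = \frac{U + U}{Q + \frac{1}{7}} = \frac{2 U}{\frac{1}{7} + Q}$)
$\left(-57 + \frac{-15 - l{\left(1,h \right)}}{47}\right)^{2} = \left(-57 + \frac{-15 - 14 \left(-7\right) \frac{1}{1 + 7 \cdot 1}}{47}\right)^{2} = \left(-57 + \left(-15 - 14 \left(-7\right) \frac{1}{1 + 7}\right) \frac{1}{47}\right)^{2} = \left(-57 + \left(-15 - 14 \left(-7\right) \frac{1}{8}\right) \frac{1}{47}\right)^{2} = \left(-57 + \left(-15 - - \frac{49}{4}\right) \frac{1}{47}\right)^{2} = \left(-57 + \left(-15 + \frac{49}{4}\right) \frac{1}{47}\right)^{2} = \left(-57 - \frac{11}{188}\right)^{2} = \left(- \frac{10727}{188}\right)^{2} = \frac{115068529}{35344}$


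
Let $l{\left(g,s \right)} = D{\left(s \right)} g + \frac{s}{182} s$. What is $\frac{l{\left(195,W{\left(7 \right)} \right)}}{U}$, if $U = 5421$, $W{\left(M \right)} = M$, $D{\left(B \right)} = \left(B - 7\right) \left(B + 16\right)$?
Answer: $\frac{7}{140946} \approx 4.9664 \cdot 10^{-5}$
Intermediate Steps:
$D{\left(B \right)} = \left(-7 + B\right) \left(16 + B\right)$
$l{\left(g,s \right)} = \frac{s^{2}}{182} + g \left(-112 + s^{2} + 9 s\right)$ ($l{\left(g,s \right)} = \left(-112 + s^{2} + 9 s\right) g + \frac{s}{182} s = g \left(-112 + s^{2} + 9 s\right) + s \frac{1}{182} s = g \left(-112 + s^{2} + 9 s\right) + \frac{s}{182} s = g \left(-112 + s^{2} + 9 s\right) + \frac{s^{2}}{182} = \frac{s^{2}}{182} + g \left(-112 + s^{2} + 9 s\right)$)
$\frac{l{\left(195,W{\left(7 \right)} \right)}}{U} = \frac{\frac{7^{2}}{182} + 195 \left(-112 + 7^{2} + 9 \cdot 7\right)}{5421} = \left(\frac{1}{182} \cdot 49 + 195 \left(-112 + 49 + 63\right)\right) \frac{1}{5421} = \left(\frac{7}{26} + 195 \cdot 0\right) \frac{1}{5421} = \left(\frac{7}{26} + 0\right) \frac{1}{5421} = \frac{7}{26} \cdot \frac{1}{5421} = \frac{7}{140946}$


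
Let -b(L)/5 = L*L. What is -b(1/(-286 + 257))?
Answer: 5/841 ≈ 0.0059453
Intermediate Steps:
b(L) = -5*L² (b(L) = -5*L*L = -5*L²)
-b(1/(-286 + 257)) = -(-5)*(1/(-286 + 257))² = -(-5)*(1/(-29))² = -(-5)*(-1/29)² = -(-5)/841 = -1*(-5/841) = 5/841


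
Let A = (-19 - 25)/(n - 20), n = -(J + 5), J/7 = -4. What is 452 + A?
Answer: 1312/3 ≈ 437.33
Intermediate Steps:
J = -28 (J = 7*(-4) = -28)
n = 23 (n = -(-28 + 5) = -1*(-23) = 23)
A = -44/3 (A = (-19 - 25)/(23 - 20) = -44/3 ≈ -14.667)
452 + A = 452 - 44/3 = 1312/3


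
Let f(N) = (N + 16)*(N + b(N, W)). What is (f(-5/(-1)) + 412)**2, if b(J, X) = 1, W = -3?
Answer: 289444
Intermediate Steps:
f(N) = (1 + N)*(16 + N) (f(N) = (N + 16)*(N + 1) = (16 + N)*(1 + N) = (1 + N)*(16 + N))
(f(-5/(-1)) + 412)**2 = ((16 + (-5/(-1))**2 + 17*(-5/(-1))) + 412)**2 = ((16 + (-5*(-1))**2 + 17*(-5*(-1))) + 412)**2 = ((16 + 5**2 + 17*5) + 412)**2 = ((16 + 25 + 85) + 412)**2 = (126 + 412)**2 = 538**2 = 289444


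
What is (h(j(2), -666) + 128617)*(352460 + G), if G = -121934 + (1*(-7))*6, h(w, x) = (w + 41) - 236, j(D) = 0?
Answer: 29599216248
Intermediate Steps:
h(w, x) = -195 + w (h(w, x) = (41 + w) - 236 = -195 + w)
G = -121976 (G = -121934 - 7*6 = -121934 - 42 = -121976)
(h(j(2), -666) + 128617)*(352460 + G) = ((-195 + 0) + 128617)*(352460 - 121976) = (-195 + 128617)*230484 = 128422*230484 = 29599216248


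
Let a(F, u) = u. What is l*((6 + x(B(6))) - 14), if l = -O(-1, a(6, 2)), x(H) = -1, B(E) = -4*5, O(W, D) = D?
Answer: 18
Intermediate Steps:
B(E) = -20
l = -2 (l = -1*2 = -2)
l*((6 + x(B(6))) - 14) = -2*((6 - 1) - 14) = -2*(5 - 14) = -2*(-9) = 18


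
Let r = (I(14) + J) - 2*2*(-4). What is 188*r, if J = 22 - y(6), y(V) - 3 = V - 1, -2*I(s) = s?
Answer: 4324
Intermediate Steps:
I(s) = -s/2
y(V) = 2 + V (y(V) = 3 + (V - 1) = 3 + (-1 + V) = 2 + V)
J = 14 (J = 22 - (2 + 6) = 22 - 1*8 = 22 - 8 = 14)
r = 23 (r = (-½*14 + 14) - 2*2*(-4) = (-7 + 14) - 4*(-4) = 7 + 16 = 23)
188*r = 188*23 = 4324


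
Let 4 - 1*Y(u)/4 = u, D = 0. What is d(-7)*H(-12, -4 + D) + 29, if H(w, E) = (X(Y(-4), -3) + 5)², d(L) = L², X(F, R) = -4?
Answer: 78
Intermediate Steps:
Y(u) = 16 - 4*u
H(w, E) = 1 (H(w, E) = (-4 + 5)² = 1² = 1)
d(-7)*H(-12, -4 + D) + 29 = (-7)²*1 + 29 = 49*1 + 29 = 49 + 29 = 78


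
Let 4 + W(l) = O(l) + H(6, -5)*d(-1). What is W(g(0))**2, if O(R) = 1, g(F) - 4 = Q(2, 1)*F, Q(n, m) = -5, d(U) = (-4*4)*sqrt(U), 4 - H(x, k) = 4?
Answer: 9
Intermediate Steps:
H(x, k) = 0 (H(x, k) = 4 - 1*4 = 4 - 4 = 0)
d(U) = -16*sqrt(U)
g(F) = 4 - 5*F
W(l) = -3 (W(l) = -4 + (1 + 0*(-16*I)) = -4 + (1 + 0) = -4 + 1 = -3)
W(g(0))**2 = (-3)**2 = 9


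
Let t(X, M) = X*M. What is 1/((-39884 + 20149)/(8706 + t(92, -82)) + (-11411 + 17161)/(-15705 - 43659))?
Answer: -8622621/147278755 ≈ -0.058546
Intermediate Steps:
t(X, M) = M*X
1/((-39884 + 20149)/(8706 + t(92, -82)) + (-11411 + 17161)/(-15705 - 43659)) = 1/((-39884 + 20149)/(8706 - 82*92) + (-11411 + 17161)/(-15705 - 43659)) = 1/(-19735/(8706 - 7544) + 5750/(-59364)) = 1/(-19735/1162 + 5750*(-1/59364)) = 1/(-19735*1/1162 - 2875/29682) = 1/(-19735/1162 - 2875/29682) = 1/(-147278755/8622621) = -8622621/147278755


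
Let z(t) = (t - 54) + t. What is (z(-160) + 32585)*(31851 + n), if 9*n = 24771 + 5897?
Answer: 1135713333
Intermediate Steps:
n = 30668/9 (n = (24771 + 5897)/9 = (1/9)*30668 = 30668/9 ≈ 3407.6)
z(t) = -54 + 2*t (z(t) = (-54 + t) + t = -54 + 2*t)
(z(-160) + 32585)*(31851 + n) = ((-54 + 2*(-160)) + 32585)*(31851 + 30668/9) = ((-54 - 320) + 32585)*(317327/9) = (-374 + 32585)*(317327/9) = 32211*(317327/9) = 1135713333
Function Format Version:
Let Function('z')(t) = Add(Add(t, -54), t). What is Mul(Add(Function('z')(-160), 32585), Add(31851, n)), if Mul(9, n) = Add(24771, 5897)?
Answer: 1135713333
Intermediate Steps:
n = Rational(30668, 9) (n = Mul(Rational(1, 9), Add(24771, 5897)) = Mul(Rational(1, 9), 30668) = Rational(30668, 9) ≈ 3407.6)
Function('z')(t) = Add(-54, Mul(2, t)) (Function('z')(t) = Add(Add(-54, t), t) = Add(-54, Mul(2, t)))
Mul(Add(Function('z')(-160), 32585), Add(31851, n)) = Mul(Add(Add(-54, Mul(2, -160)), 32585), Add(31851, Rational(30668, 9))) = Mul(Add(Add(-54, -320), 32585), Rational(317327, 9)) = Mul(Add(-374, 32585), Rational(317327, 9)) = Mul(32211, Rational(317327, 9)) = 1135713333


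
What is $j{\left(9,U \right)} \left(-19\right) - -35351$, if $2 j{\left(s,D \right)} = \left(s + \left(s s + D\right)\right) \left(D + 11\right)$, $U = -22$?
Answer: $42457$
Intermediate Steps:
$j{\left(s,D \right)} = \frac{\left(11 + D\right) \left(D + s + s^{2}\right)}{2}$ ($j{\left(s,D \right)} = \frac{\left(s + \left(s s + D\right)\right) \left(D + 11\right)}{2} = \frac{\left(s + \left(s^{2} + D\right)\right) \left(11 + D\right)}{2} = \frac{\left(s + \left(D + s^{2}\right)\right) \left(11 + D\right)}{2} = \frac{\left(D + s + s^{2}\right) \left(11 + D\right)}{2} = \frac{\left(11 + D\right) \left(D + s + s^{2}\right)}{2}$)
$j{\left(9,U \right)} \left(-19\right) - -35351 = \left(\frac{\left(-22\right)^{2}}{2} + \frac{11}{2} \left(-22\right) + \frac{11}{2} \cdot 9 + \frac{11 \cdot 9^{2}}{2} + \frac{1}{2} \left(-22\right) 9 + \frac{1}{2} \left(-22\right) 9^{2}\right) \left(-19\right) - -35351 = \left(\frac{1}{2} \cdot 484 - 121 + \frac{99}{2} + \frac{11}{2} \cdot 81 - 99 + \frac{1}{2} \left(-22\right) 81\right) \left(-19\right) + 35351 = \left(242 - 121 + \frac{99}{2} + \frac{891}{2} - 99 - 891\right) \left(-19\right) + 35351 = \left(-374\right) \left(-19\right) + 35351 = 7106 + 35351 = 42457$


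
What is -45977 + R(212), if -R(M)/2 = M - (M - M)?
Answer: -46401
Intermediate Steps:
R(M) = -2*M (R(M) = -2*(M - (M - M)) = -2*(M - 1*0) = -2*(M + 0) = -2*M)
-45977 + R(212) = -45977 - 2*212 = -45977 - 424 = -46401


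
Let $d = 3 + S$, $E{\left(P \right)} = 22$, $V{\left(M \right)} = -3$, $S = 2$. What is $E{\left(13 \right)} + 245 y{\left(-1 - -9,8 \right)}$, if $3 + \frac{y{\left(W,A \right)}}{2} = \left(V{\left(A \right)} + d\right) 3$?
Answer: $1492$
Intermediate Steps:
$d = 5$ ($d = 3 + 2 = 5$)
$y{\left(W,A \right)} = 6$ ($y{\left(W,A \right)} = -6 + 2 \left(-3 + 5\right) 3 = -6 + 2 \cdot 2 \cdot 3 = -6 + 2 \cdot 6 = -6 + 12 = 6$)
$E{\left(13 \right)} + 245 y{\left(-1 - -9,8 \right)} = 22 + 245 \cdot 6 = 22 + 1470 = 1492$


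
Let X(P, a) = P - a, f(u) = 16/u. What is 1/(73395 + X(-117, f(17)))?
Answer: 17/1245710 ≈ 1.3647e-5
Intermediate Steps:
1/(73395 + X(-117, f(17))) = 1/(73395 + (-117 - 16/17)) = 1/(73395 - 2005/17) = 1/(1245710/17) = 17/1245710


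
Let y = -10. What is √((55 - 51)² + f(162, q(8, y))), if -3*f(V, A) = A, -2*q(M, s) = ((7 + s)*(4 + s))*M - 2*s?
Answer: √390/3 ≈ 6.5828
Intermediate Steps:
q(M, s) = s - M*(4 + s)*(7 + s)/2 (q(M, s) = -(((7 + s)*(4 + s))*M - 2*s)/2 = -(((4 + s)*(7 + s))*M - 2*s)/2 = -(M*(4 + s)*(7 + s) - 2*s)/2 = -(-2*s + M*(4 + s)*(7 + s))/2 = s - M*(4 + s)*(7 + s)/2)
f(V, A) = -A/3
√((55 - 51)² + f(162, q(8, y))) = √((55 - 51)² - (-10 - 14*8 - 11/2*8*(-10) - ½*8*(-10)²)/3) = √(4² - (-10 - 112 + 440 - ½*8*100)/3) = √(16 - (-10 - 112 + 440 - 400)/3) = √(16 - ⅓*(-82)) = √(16 + 82/3) = √(130/3) = √390/3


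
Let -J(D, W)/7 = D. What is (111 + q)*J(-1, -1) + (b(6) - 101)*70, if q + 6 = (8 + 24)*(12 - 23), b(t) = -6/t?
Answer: -8869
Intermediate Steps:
J(D, W) = -7*D
q = -358 (q = -6 + (8 + 24)*(12 - 23) = -6 + 32*(-11) = -6 - 352 = -358)
(111 + q)*J(-1, -1) + (b(6) - 101)*70 = (111 - 358)*(-7*(-1)) + (-6/6 - 101)*70 = -247*7 + (-6*⅙ - 101)*70 = -1729 + (-1 - 101)*70 = -1729 - 102*70 = -1729 - 7140 = -8869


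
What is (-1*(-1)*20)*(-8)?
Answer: -160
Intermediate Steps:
(-1*(-1)*20)*(-8) = (1*20)*(-8) = 20*(-8) = -160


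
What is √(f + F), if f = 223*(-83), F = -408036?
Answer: 7*I*√8705 ≈ 653.1*I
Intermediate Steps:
f = -18509
√(f + F) = √(-18509 - 408036) = √(-426545) = 7*I*√8705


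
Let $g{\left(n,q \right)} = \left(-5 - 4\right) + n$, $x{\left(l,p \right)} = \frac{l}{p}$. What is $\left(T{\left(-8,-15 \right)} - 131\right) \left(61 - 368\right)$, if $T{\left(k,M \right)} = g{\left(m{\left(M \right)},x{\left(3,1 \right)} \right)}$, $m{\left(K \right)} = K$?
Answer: $47585$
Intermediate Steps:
$g{\left(n,q \right)} = -9 + n$
$T{\left(k,M \right)} = -9 + M$
$\left(T{\left(-8,-15 \right)} - 131\right) \left(61 - 368\right) = \left(\left(-9 - 15\right) - 131\right) \left(61 - 368\right) = \left(-24 - 131\right) \left(-307\right) = \left(-155\right) \left(-307\right) = 47585$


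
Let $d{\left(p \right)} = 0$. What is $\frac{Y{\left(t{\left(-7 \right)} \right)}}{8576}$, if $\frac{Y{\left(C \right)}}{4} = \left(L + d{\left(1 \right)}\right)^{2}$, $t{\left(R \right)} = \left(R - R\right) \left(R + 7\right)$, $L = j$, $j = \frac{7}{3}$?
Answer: $\frac{49}{19296} \approx 0.0025394$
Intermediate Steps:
$j = \frac{7}{3}$ ($j = 7 \cdot \frac{1}{3} = \frac{7}{3} \approx 2.3333$)
$L = \frac{7}{3} \approx 2.3333$
$t{\left(R \right)} = 0$ ($t{\left(R \right)} = 0 \left(7 + R\right) = 0$)
$Y{\left(C \right)} = \frac{196}{9}$ ($Y{\left(C \right)} = 4 \left(\frac{7}{3} + 0\right)^{2} = 4 \left(\frac{7}{3}\right)^{2} = 4 \cdot \frac{49}{9} = \frac{196}{9}$)
$\frac{Y{\left(t{\left(-7 \right)} \right)}}{8576} = \frac{196}{9 \cdot 8576} = \frac{196}{9} \cdot \frac{1}{8576} = \frac{49}{19296}$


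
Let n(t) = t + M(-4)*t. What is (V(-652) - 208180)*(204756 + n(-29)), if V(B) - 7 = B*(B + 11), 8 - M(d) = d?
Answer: 42870334661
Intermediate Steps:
M(d) = 8 - d
n(t) = 13*t (n(t) = t + (8 - 1*(-4))*t = t + (8 + 4)*t = t + 12*t = 13*t)
V(B) = 7 + B*(11 + B) (V(B) = 7 + B*(B + 11) = 7 + B*(11 + B))
(V(-652) - 208180)*(204756 + n(-29)) = ((7 + (-652)**2 + 11*(-652)) - 208180)*(204756 + 13*(-29)) = ((7 + 425104 - 7172) - 208180)*(204756 - 377) = (417939 - 208180)*204379 = 209759*204379 = 42870334661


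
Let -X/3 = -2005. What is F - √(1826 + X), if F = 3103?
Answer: 3103 - √7841 ≈ 3014.4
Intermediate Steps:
X = 6015 (X = -3*(-2005) = 6015)
F - √(1826 + X) = 3103 - √(1826 + 6015) = 3103 - √7841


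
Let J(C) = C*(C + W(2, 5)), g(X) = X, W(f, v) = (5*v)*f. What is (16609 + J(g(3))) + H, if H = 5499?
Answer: 22267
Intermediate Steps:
W(f, v) = 5*f*v
J(C) = C*(50 + C) (J(C) = C*(C + 5*2*5) = C*(C + 50) = C*(50 + C))
(16609 + J(g(3))) + H = (16609 + 3*(50 + 3)) + 5499 = (16609 + 3*53) + 5499 = (16609 + 159) + 5499 = 16768 + 5499 = 22267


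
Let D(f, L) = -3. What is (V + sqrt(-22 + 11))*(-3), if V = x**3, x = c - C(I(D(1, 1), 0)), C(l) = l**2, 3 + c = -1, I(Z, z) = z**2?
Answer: 192 - 3*I*sqrt(11) ≈ 192.0 - 9.9499*I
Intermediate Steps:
c = -4 (c = -3 - 1 = -4)
x = -4 (x = -4 - (0**2)**2 = -4 - 1*0**2 = -4 - 1*0 = -4 + 0 = -4)
V = -64 (V = (-4)**3 = -64)
(V + sqrt(-22 + 11))*(-3) = (-64 + sqrt(-22 + 11))*(-3) = (-64 + sqrt(-11))*(-3) = (-64 + I*sqrt(11))*(-3) = 192 - 3*I*sqrt(11)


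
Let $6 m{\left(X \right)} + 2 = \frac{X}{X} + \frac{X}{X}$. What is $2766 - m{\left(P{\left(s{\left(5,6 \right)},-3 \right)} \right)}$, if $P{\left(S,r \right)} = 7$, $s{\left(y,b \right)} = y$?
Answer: $2766$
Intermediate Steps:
$m{\left(X \right)} = 0$ ($m{\left(X \right)} = - \frac{1}{3} + \frac{\frac{X}{X} + \frac{X}{X}}{6} = - \frac{1}{3} + \frac{1 + 1}{6} = - \frac{1}{3} + \frac{1}{6} \cdot 2 = - \frac{1}{3} + \frac{1}{3} = 0$)
$2766 - m{\left(P{\left(s{\left(5,6 \right)},-3 \right)} \right)} = 2766 - 0 = 2766 + 0 = 2766$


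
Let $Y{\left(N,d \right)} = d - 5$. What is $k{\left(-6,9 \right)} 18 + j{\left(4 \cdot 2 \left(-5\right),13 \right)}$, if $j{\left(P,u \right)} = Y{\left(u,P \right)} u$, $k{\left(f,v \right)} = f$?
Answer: $-693$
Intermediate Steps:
$Y{\left(N,d \right)} = -5 + d$
$j{\left(P,u \right)} = u \left(-5 + P\right)$ ($j{\left(P,u \right)} = \left(-5 + P\right) u = u \left(-5 + P\right)$)
$k{\left(-6,9 \right)} 18 + j{\left(4 \cdot 2 \left(-5\right),13 \right)} = \left(-6\right) 18 + 13 \left(-5 + 4 \cdot 2 \left(-5\right)\right) = -108 + 13 \left(-5 + 8 \left(-5\right)\right) = -108 + 13 \left(-5 - 40\right) = -108 + 13 \left(-45\right) = -108 - 585 = -693$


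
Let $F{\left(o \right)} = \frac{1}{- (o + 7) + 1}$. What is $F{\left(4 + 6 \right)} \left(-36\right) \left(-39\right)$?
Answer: $- \frac{351}{4} \approx -87.75$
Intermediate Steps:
$F{\left(o \right)} = \frac{1}{-6 - o}$ ($F{\left(o \right)} = \frac{1}{- (7 + o) + 1} = \frac{1}{\left(-7 - o\right) + 1} = \frac{1}{-6 - o}$)
$F{\left(4 + 6 \right)} \left(-36\right) \left(-39\right) = - \frac{1}{6 + \left(4 + 6\right)} \left(-36\right) \left(-39\right) = - \frac{1}{6 + 10} \left(-36\right) \left(-39\right) = - \frac{1}{16} \left(-36\right) \left(-39\right) = \left(-1\right) \frac{1}{16} \left(-36\right) \left(-39\right) = \left(- \frac{1}{16}\right) \left(-36\right) \left(-39\right) = \frac{9}{4} \left(-39\right) = - \frac{351}{4}$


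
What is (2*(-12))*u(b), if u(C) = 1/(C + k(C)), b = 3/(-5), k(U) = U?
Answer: 20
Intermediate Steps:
b = -3/5 (b = 3*(-1/5) = -3/5 ≈ -0.60000)
u(C) = 1/(2*C) (u(C) = 1/(C + C) = 1/(2*C))
(2*(-12))*u(b) = (2*(-12))*(1/(2*(-3/5))) = -12*(-5)/3 = -24*(-5/6) = 20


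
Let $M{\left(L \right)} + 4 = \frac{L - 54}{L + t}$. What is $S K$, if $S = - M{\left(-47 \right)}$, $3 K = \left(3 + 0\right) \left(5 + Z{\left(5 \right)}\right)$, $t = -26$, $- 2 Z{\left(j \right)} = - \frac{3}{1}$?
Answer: $\frac{2483}{146} \approx 17.007$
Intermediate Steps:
$Z{\left(j \right)} = \frac{3}{2}$ ($Z{\left(j \right)} = - \frac{\left(-3\right) 1^{-1}}{2} = - \frac{\left(-3\right) 1}{2} = \left(- \frac{1}{2}\right) \left(-3\right) = \frac{3}{2}$)
$M{\left(L \right)} = -4 + \frac{-54 + L}{-26 + L}$ ($M{\left(L \right)} = -4 + \frac{L - 54}{L - 26} = -4 + \frac{-54 + L}{-26 + L}$)
$K = \frac{13}{2}$ ($K = \frac{\left(3 + 0\right) \left(5 + \frac{3}{2}\right)}{3} = \frac{3 \cdot \frac{13}{2}}{3} = \frac{1}{3} \cdot \frac{39}{2} = \frac{13}{2} \approx 6.5$)
$S = \frac{191}{73}$ ($S = - \frac{50 - -141}{-26 - 47} = - \frac{50 + 141}{-73} = - \frac{\left(-1\right) 191}{73} = \left(-1\right) \left(- \frac{191}{73}\right) = \frac{191}{73} \approx 2.6164$)
$S K = \frac{191}{73} \cdot \frac{13}{2} = \frac{2483}{146}$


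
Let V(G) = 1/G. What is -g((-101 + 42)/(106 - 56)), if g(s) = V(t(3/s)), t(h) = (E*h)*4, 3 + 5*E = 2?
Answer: -59/120 ≈ -0.49167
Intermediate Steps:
E = -⅕ (E = -⅗ + (⅕)*2 = -⅗ + ⅖ = -⅕ ≈ -0.20000)
t(h) = -4*h/5 (t(h) = -h/5*4 = -4*h/5)
g(s) = -5*s/12 (g(s) = 1/(-12/(5*s)) = -5*s/12)
-g((-101 + 42)/(106 - 56)) = -(-5)*(-101 + 42)/(106 - 56)/12 = -(-5)*(-59/50)/12 = -(-5)*(-59*1/50)/12 = -(-5)*(-59)/(12*50) = -1*59/120 = -59/120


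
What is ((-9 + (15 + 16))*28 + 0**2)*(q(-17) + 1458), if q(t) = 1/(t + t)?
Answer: 15267868/17 ≈ 8.9811e+5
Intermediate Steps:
q(t) = 1/(2*t)
((-9 + (15 + 16))*28 + 0**2)*(q(-17) + 1458) = ((-9 + (15 + 16))*28 + 0**2)*((1/2)/(-17) + 1458) = ((-9 + 31)*28 + 0)*((1/2)*(-1/17) + 1458) = (22*28 + 0)*(-1/34 + 1458) = (616 + 0)*(49571/34) = 616*(49571/34) = 15267868/17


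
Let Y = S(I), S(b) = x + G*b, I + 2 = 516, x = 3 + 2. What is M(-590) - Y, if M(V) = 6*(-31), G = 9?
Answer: -4817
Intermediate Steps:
x = 5
I = 514 (I = -2 + 516 = 514)
S(b) = 5 + 9*b
Y = 4631 (Y = 5 + 9*514 = 5 + 4626 = 4631)
M(V) = -186
M(-590) - Y = -186 - 1*4631 = -186 - 4631 = -4817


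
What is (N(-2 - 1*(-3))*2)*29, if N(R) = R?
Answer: 58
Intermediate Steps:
(N(-2 - 1*(-3))*2)*29 = ((-2 - 1*(-3))*2)*29 = ((-2 + 3)*2)*29 = (1*2)*29 = 2*29 = 58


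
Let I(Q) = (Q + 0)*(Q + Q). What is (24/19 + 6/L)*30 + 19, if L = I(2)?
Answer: 3017/38 ≈ 79.395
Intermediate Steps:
I(Q) = 2*Q² (I(Q) = Q*(2*Q) = 2*Q²)
L = 8 (L = 2*2² = 2*4 = 8)
(24/19 + 6/L)*30 + 19 = (24/19 + 6/8)*30 + 19 = (24*(1/19) + 6*(⅛))*30 + 19 = (24/19 + ¾)*30 + 19 = (153/76)*30 + 19 = 2295/38 + 19 = 3017/38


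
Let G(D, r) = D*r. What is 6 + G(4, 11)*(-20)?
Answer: -874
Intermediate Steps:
6 + G(4, 11)*(-20) = 6 + (4*11)*(-20) = 6 + 44*(-20) = 6 - 880 = -874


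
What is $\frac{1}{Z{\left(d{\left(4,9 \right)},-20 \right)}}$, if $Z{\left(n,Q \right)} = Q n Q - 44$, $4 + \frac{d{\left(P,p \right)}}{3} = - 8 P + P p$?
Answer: $- \frac{1}{44} \approx -0.022727$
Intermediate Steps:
$d{\left(P,p \right)} = -12 - 24 P + 3 P p$ ($d{\left(P,p \right)} = -12 + 3 \left(- 8 P + P p\right) = -12 + \left(- 24 P + 3 P p\right) = -12 - 24 P + 3 P p$)
$Z{\left(n,Q \right)} = -44 + n Q^{2}$ ($Z{\left(n,Q \right)} = n Q^{2} - 44 = -44 + n Q^{2}$)
$\frac{1}{Z{\left(d{\left(4,9 \right)},-20 \right)}} = \frac{1}{-44 + \left(-12 - 96 + 3 \cdot 4 \cdot 9\right) \left(-20\right)^{2}} = \frac{1}{-44 + \left(-12 - 96 + 108\right) 400} = \frac{1}{-44 + 0 \cdot 400} = \frac{1}{-44 + 0} = \frac{1}{-44} = - \frac{1}{44}$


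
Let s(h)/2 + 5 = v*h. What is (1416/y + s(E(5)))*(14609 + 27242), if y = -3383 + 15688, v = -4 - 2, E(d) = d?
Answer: -35989097834/12305 ≈ -2.9248e+6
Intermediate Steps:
v = -6
s(h) = -10 - 12*h (s(h) = -10 + 2*(-6*h) = -10 - 12*h)
y = 12305
(1416/y + s(E(5)))*(14609 + 27242) = (1416/12305 + (-10 - 12*5))*(14609 + 27242) = (1416*(1/12305) + (-10 - 60))*41851 = (1416/12305 - 70)*41851 = -859934/12305*41851 = -35989097834/12305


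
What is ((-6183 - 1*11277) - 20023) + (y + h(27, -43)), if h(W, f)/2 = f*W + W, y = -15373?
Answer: -55124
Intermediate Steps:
h(W, f) = 2*W + 2*W*f (h(W, f) = 2*(f*W + W) = 2*(W*f + W) = 2*(W + W*f) = 2*W + 2*W*f)
((-6183 - 1*11277) - 20023) + (y + h(27, -43)) = ((-6183 - 1*11277) - 20023) + (-15373 + 2*27*(1 - 43)) = ((-6183 - 11277) - 20023) + (-15373 + 2*27*(-42)) = (-17460 - 20023) + (-15373 - 2268) = -37483 - 17641 = -55124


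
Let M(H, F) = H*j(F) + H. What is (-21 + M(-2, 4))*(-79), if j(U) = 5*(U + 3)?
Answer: 7347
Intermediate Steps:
j(U) = 15 + 5*U (j(U) = 5*(3 + U) = 15 + 5*U)
M(H, F) = H + H*(15 + 5*F) (M(H, F) = H*(15 + 5*F) + H = H + H*(15 + 5*F))
(-21 + M(-2, 4))*(-79) = (-21 - 2*(16 + 5*4))*(-79) = (-21 - 2*(16 + 20))*(-79) = (-21 - 2*36)*(-79) = (-21 - 72)*(-79) = -93*(-79) = 7347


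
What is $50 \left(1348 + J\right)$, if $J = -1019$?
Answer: $16450$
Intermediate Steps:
$50 \left(1348 + J\right) = 50 \left(1348 - 1019\right) = 50 \cdot 329 = 16450$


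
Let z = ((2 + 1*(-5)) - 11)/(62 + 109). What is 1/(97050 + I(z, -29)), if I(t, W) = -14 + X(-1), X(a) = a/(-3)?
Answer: 3/291109 ≈ 1.0305e-5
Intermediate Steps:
X(a) = -a/3 (X(a) = a*(-⅓) = -a/3)
z = -14/171 (z = ((2 - 5) - 11)/171 = (-3 - 11)*(1/171) = -14*1/171 = -14/171 ≈ -0.081871)
I(t, W) = -41/3 (I(t, W) = -14 - ⅓*(-1) = -14 + ⅓ = -41/3)
1/(97050 + I(z, -29)) = 1/(97050 - 41/3) = 1/(291109/3) = 3/291109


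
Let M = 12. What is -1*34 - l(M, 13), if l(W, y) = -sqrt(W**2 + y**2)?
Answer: -34 + sqrt(313) ≈ -16.308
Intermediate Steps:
-1*34 - l(M, 13) = -1*34 - (-1)*sqrt(12**2 + 13**2) = -34 - (-1)*sqrt(144 + 169) = -34 - (-1)*sqrt(313) = -34 + sqrt(313)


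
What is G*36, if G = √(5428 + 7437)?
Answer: 36*√12865 ≈ 4083.3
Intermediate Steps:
G = √12865 ≈ 113.42
G*36 = √12865*36 = 36*√12865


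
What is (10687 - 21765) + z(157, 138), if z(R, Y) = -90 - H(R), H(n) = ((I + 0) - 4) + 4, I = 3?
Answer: -11171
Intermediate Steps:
H(n) = 3 (H(n) = ((3 + 0) - 4) + 4 = (3 - 4) + 4 = -1 + 4 = 3)
z(R, Y) = -93 (z(R, Y) = -90 - 1*3 = -90 - 3 = -93)
(10687 - 21765) + z(157, 138) = (10687 - 21765) - 93 = -11078 - 93 = -11171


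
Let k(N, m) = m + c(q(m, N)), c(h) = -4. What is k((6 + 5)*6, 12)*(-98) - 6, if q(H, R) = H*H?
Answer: -790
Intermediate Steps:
q(H, R) = H²
k(N, m) = -4 + m (k(N, m) = m - 4 = -4 + m)
k((6 + 5)*6, 12)*(-98) - 6 = (-4 + 12)*(-98) - 6 = 8*(-98) - 6 = -784 - 6 = -790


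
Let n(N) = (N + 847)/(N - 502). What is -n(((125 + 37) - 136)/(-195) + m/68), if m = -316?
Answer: 214766/129229 ≈ 1.6619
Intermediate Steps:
n(N) = (847 + N)/(-502 + N)
-n(((125 + 37) - 136)/(-195) + m/68) = -(847 + (((125 + 37) - 136)/(-195) - 316/68))/(-502 + (((125 + 37) - 136)/(-195) - 316/68)) = -(847 + ((162 - 136)*(-1/195) - 316*1/68))/(-502 + ((162 - 136)*(-1/195) - 316*1/68)) = -(847 + (26*(-1/195) - 79/17))/(-502 + (26*(-1/195) - 79/17)) = -(847 + (-2/15 - 79/17))/(-502 + (-2/15 - 79/17)) = -(847 - 1219/255)/(-502 - 1219/255) = -214766/((-129229/255)*255) = -(-255)*214766/(129229*255) = -1*(-214766/129229) = 214766/129229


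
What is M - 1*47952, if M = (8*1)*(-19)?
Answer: -48104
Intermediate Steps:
M = -152 (M = 8*(-19) = -152)
M - 1*47952 = -152 - 1*47952 = -152 - 47952 = -48104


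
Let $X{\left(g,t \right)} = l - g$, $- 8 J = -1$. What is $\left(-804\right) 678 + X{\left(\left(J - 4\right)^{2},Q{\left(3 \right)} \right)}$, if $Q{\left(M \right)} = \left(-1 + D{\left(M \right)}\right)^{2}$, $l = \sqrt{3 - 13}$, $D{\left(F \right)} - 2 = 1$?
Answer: $- \frac{34888129}{64} + i \sqrt{10} \approx -5.4513 \cdot 10^{5} + 3.1623 i$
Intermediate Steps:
$J = \frac{1}{8}$ ($J = \left(- \frac{1}{8}\right) \left(-1\right) = \frac{1}{8} \approx 0.125$)
$D{\left(F \right)} = 3$ ($D{\left(F \right)} = 2 + 1 = 3$)
$l = i \sqrt{10}$ ($l = \sqrt{-10} = i \sqrt{10} \approx 3.1623 i$)
$Q{\left(M \right)} = 4$ ($Q{\left(M \right)} = \left(-1 + 3\right)^{2} = 2^{2} = 4$)
$X{\left(g,t \right)} = - g + i \sqrt{10}$ ($X{\left(g,t \right)} = i \sqrt{10} - g = - g + i \sqrt{10}$)
$\left(-804\right) 678 + X{\left(\left(J - 4\right)^{2},Q{\left(3 \right)} \right)} = \left(-804\right) 678 - \left(\left(\frac{1}{8} - 4\right)^{2} - i \sqrt{10}\right) = -545112 + \left(- \left(- \frac{31}{8}\right)^{2} + i \sqrt{10}\right) = -545112 + \left(\left(-1\right) \frac{961}{64} + i \sqrt{10}\right) = -545112 - \left(\frac{961}{64} - i \sqrt{10}\right) = - \frac{34888129}{64} + i \sqrt{10}$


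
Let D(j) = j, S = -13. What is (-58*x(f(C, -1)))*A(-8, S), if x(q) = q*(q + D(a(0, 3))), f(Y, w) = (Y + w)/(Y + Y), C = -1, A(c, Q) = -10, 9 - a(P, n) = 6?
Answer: 2320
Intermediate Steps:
a(P, n) = 3 (a(P, n) = 9 - 1*6 = 9 - 6 = 3)
f(Y, w) = (Y + w)/(2*Y) (f(Y, w) = (Y + w)/((2*Y)) = (Y + w)*(1/(2*Y)) = (Y + w)/(2*Y))
x(q) = q*(3 + q) (x(q) = q*(q + 3) = q*(3 + q))
(-58*x(f(C, -1)))*A(-8, S) = -58*(½)*(-1 - 1)/(-1)*(3 + (½)*(-1 - 1)/(-1))*(-10) = -58*(½)*(-1)*(-2)*(3 + (½)*(-1)*(-2))*(-10) = -58*(3 + 1)*(-10) = -58*4*(-10) = -232*(-10) = 2320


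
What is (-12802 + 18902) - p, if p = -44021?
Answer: 50121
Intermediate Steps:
(-12802 + 18902) - p = (-12802 + 18902) - 1*(-44021) = 6100 + 44021 = 50121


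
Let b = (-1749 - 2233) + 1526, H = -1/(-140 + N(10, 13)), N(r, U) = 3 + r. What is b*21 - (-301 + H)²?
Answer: -2293096380/16129 ≈ -1.4217e+5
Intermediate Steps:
H = 1/127 (H = -1/(-140 + (3 + 10)) = -1/(-140 + 13) = -1/(-127) = -1/127*(-1) = 1/127 ≈ 0.0078740)
b = -2456 (b = -3982 + 1526 = -2456)
b*21 - (-301 + H)² = -2456*21 - (-301 + 1/127)² = -51576 - (-38226/127)² = -51576 - 1*1461227076/16129 = -51576 - 1461227076/16129 = -2293096380/16129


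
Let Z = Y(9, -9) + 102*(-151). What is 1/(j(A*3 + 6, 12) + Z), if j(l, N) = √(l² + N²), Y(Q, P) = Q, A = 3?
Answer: -5131/78981360 - √41/78981360 ≈ -6.5046e-5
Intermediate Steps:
j(l, N) = √(N² + l²)
Z = -15393 (Z = 9 + 102*(-151) = 9 - 15402 = -15393)
1/(j(A*3 + 6, 12) + Z) = 1/(√(12² + (3*3 + 6)²) - 15393) = 1/(√(144 + (9 + 6)²) - 15393) = 1/(√(144 + 15²) - 15393) = 1/(√(144 + 225) - 15393) = 1/(√369 - 15393) = 1/(3*√41 - 15393) = 1/(-15393 + 3*√41)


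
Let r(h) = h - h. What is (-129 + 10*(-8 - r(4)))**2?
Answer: 43681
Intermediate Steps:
r(h) = 0
(-129 + 10*(-8 - r(4)))**2 = (-129 + 10*(-8 - 1*0))**2 = (-129 + 10*(-8 + 0))**2 = (-129 + 10*(-8))**2 = (-129 - 80)**2 = (-209)**2 = 43681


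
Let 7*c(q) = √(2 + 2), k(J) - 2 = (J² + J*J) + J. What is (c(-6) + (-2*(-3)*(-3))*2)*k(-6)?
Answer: -17000/7 ≈ -2428.6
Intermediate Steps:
k(J) = 2 + J + 2*J² (k(J) = 2 + ((J² + J*J) + J) = 2 + ((J² + J²) + J) = 2 + (2*J² + J) = 2 + (J + 2*J²) = 2 + J + 2*J²)
c(q) = 2/7 (c(q) = √(2 + 2)/7 = √4/7 = (⅐)*2 = 2/7)
(c(-6) + (-2*(-3)*(-3))*2)*k(-6) = (2/7 + (-2*(-3)*(-3))*2)*(2 - 6 + 2*(-6)²) = (2/7 + (6*(-3))*2)*(2 - 6 + 2*36) = (2/7 - 18*2)*(2 - 6 + 72) = (2/7 - 36)*68 = -250/7*68 = -17000/7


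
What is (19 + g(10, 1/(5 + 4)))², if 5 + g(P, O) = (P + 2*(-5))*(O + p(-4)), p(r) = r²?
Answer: 196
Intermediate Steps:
g(P, O) = -5 + (-10 + P)*(16 + O) (g(P, O) = -5 + (P + 2*(-5))*(O + (-4)²) = -5 + (P - 10)*(O + 16) = -5 + (-10 + P)*(16 + O))
(19 + g(10, 1/(5 + 4)))² = (19 + (-165 - 10/(5 + 4) + 16*10 + 10/(5 + 4)))² = (19 + (-165 - 10/9 + 160 + 10/9))² = (19 - 5)² = 14² = 196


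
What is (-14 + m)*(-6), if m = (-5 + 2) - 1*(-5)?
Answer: 72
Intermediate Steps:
m = 2 (m = -3 + 5 = 2)
(-14 + m)*(-6) = (-14 + 2)*(-6) = -12*(-6) = 72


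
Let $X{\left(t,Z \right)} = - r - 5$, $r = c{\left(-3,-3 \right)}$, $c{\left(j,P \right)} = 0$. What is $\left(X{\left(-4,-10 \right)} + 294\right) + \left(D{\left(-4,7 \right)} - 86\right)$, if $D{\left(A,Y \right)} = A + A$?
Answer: $195$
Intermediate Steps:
$D{\left(A,Y \right)} = 2 A$
$r = 0$
$X{\left(t,Z \right)} = -5$ ($X{\left(t,Z \right)} = \left(-1\right) 0 - 5 = 0 - 5 = -5$)
$\left(X{\left(-4,-10 \right)} + 294\right) + \left(D{\left(-4,7 \right)} - 86\right) = \left(-5 + 294\right) + \left(2 \left(-4\right) - 86\right) = 289 - 94 = 195$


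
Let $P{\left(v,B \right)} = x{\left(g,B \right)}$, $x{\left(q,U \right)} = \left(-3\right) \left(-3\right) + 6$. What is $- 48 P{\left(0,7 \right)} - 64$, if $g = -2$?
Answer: $-784$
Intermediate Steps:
$x{\left(q,U \right)} = 15$ ($x{\left(q,U \right)} = 9 + 6 = 15$)
$P{\left(v,B \right)} = 15$
$- 48 P{\left(0,7 \right)} - 64 = \left(-48\right) 15 - 64 = -720 - 64 = -784$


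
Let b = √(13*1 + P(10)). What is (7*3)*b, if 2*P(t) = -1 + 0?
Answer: 105*√2/2 ≈ 74.246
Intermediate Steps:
P(t) = -½ (P(t) = (-1 + 0)/2 = (½)*(-1) = -½)
b = 5*√2/2 (b = √(13*1 - ½) = √(13 - ½) = √(25/2) = 5*√2/2 ≈ 3.5355)
(7*3)*b = (7*3)*(5*√2/2) = 21*(5*√2/2) = 105*√2/2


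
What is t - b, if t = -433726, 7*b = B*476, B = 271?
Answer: -452154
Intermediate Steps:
b = 18428 (b = (271*476)/7 = (⅐)*128996 = 18428)
t - b = -433726 - 1*18428 = -433726 - 18428 = -452154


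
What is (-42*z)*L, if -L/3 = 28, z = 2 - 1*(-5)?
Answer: 24696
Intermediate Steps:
z = 7 (z = 2 + 5 = 7)
L = -84 (L = -3*28 = -84)
(-42*z)*L = -42*7*(-84) = -294*(-84) = 24696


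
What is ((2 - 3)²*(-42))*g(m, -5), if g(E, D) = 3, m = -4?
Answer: -126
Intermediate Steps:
((2 - 3)²*(-42))*g(m, -5) = ((2 - 3)²*(-42))*3 = ((-1)²*(-42))*3 = (1*(-42))*3 = -42*3 = -126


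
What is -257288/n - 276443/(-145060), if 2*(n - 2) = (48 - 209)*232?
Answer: 21242246931/1354425220 ≈ 15.684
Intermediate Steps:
n = -18674 (n = 2 + ((48 - 209)*232)/2 = 2 + (-161*232)/2 = 2 + (½)*(-37352) = 2 - 18676 = -18674)
-257288/n - 276443/(-145060) = -257288/(-18674) - 276443/(-145060) = -257288*(-1/18674) - 276443*(-1/145060) = 128644/9337 + 276443/145060 = 21242246931/1354425220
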